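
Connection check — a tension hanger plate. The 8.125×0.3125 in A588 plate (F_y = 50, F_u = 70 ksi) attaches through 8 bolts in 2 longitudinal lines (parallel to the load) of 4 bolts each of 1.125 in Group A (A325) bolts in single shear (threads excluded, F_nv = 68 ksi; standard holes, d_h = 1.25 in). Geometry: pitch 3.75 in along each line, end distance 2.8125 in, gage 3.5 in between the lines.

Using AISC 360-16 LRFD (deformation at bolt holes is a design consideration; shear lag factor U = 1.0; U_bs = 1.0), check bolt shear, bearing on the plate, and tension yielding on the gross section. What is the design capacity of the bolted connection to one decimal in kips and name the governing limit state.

Bolt shear: A_b = π(1.125)²/4 = 0.99402 in². φR_n = 0.75 × 68 × 0.99402 × 8 × 1 = 405.6 kips.
Bearing (0.3125 in plate, F_u = 70 ksi): end bolts L_c = 2.8125 − 1.25/2 = 2.1875, R_n = min(1.2×2.1875×0.3125×70, 2.4×1.125×0.3125×70) = 57.422 kips/bolt; interior L_c = 3.75 − 1.25 = 2.5, R_n = 59.063 kips/bolt. φR_n = 0.75 × (2×57.422 + 6×59.063) = 351.9 kips.
Tension yield (gross): A_g = 8.125×0.3125 = 2.5391 in². φR_n = 0.90 × 50 × 2.5391 = 114.3 kips.
Governing: min(405.6, 351.9, 114.3) = 114.3 kips → gross-section yield.

114.3 kips (gross-section yield governs)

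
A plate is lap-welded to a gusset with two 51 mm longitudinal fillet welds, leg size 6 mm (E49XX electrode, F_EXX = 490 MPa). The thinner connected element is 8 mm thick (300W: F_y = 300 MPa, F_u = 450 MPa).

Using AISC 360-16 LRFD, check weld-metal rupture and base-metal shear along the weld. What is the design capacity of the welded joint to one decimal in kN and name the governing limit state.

Weld metal: throat = 0.707×6 = 4.242 mm, L = 2×51 = 102 mm. φR_n = 0.75 × 0.6 × 490 × 4.242 × 102 = 95.4 kN.
Base metal shear (8 mm plate): yield φR_n = 1.0×0.6×300×8×102 = 146.9 kN; rupture φR_n = 0.75×0.6×450×8×102 = 165.2 kN; take 146.9 kN (yield).
Governing: min(95.4, 146.9) = 95.4 kN → weld metal.

95.4 kN (weld metal governs)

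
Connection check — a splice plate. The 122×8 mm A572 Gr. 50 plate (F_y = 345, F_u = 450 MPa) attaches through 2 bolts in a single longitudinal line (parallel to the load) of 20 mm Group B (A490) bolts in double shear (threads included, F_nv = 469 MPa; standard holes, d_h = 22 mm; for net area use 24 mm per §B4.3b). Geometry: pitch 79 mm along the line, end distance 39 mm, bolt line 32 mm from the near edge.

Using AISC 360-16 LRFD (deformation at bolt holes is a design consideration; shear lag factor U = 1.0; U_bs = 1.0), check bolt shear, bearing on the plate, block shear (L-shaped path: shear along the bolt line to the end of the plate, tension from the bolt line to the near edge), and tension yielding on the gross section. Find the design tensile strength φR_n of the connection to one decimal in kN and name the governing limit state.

186.8 kN (block shear governs)

Bolt shear: A_b = π(20)²/4 = 314.16 mm². φR_n = 0.75 × 469 × 314.16 × 2 × 2 = 442.0 kN.
Bearing (8 mm plate, F_u = 450 MPa): end bolts L_c = 39 − 22/2 = 28, R_n = min(1.2×28×8×450, 2.4×20×8×450) = 120.96 kN/bolt; interior L_c = 79 − 22 = 57, R_n = 172.8 kN/bolt. φR_n = 0.75 × (1×120.96 + 1×172.8) = 220.3 kN.
Block shear: shear path 1×[39+1×79] = 1×118 mm, A_gv = 944, A_nv = 1×(118 − 1.5×24)×8 = 656 mm²; tension to near edge: (32 − 0.5×24)×8 = 160 mm². R_n = min(0.6×450×656, 0.6×345×944) + 1.0×450×160 = min(177.12, 195.41) + 72 = 249.12 kN. φR_n = 0.75 × 249.12 = 186.8 kN.
Tension yield (gross): A_g = 122×8 = 976 mm². φR_n = 0.90 × 345 × 976 = 303.0 kN.
Governing: min(442.0, 220.3, 186.8, 303.0) = 186.8 kN → block shear.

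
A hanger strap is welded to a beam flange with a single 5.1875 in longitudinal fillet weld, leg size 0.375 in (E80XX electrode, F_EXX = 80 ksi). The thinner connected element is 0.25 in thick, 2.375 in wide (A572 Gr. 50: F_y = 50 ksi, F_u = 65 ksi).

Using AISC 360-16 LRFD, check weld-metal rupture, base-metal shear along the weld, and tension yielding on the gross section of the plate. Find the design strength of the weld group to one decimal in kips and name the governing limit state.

26.7 kips (gross-section yield governs)

Weld metal: throat = 0.707×0.375 = 0.26513 in, L = 5.1875 in. φR_n = 0.75 × 0.6 × 80 × 0.26513 × 5.1875 = 49.5 kips.
Base metal shear (0.25 in plate): yield φR_n = 1.0×0.6×50×0.25×5.1875 = 38.9 kips; rupture φR_n = 0.75×0.6×65×0.25×5.1875 = 37.9 kips; take 37.9 kips (rupture).
Tension yield (gross): A_g = 2.375×0.25 = 0.59375 in². φR_n = 0.90 × 50 × 0.59375 = 26.7 kips.
Governing: min(49.5, 37.9, 26.7) = 26.7 kips → gross-section yield.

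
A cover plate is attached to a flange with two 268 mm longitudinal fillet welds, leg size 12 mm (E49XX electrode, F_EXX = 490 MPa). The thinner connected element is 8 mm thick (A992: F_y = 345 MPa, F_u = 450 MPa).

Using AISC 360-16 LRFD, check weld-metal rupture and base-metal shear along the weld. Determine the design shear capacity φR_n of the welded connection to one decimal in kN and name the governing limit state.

Weld metal: throat = 0.707×12 = 8.484 mm, L = 2×268 = 536 mm. φR_n = 0.75 × 0.6 × 490 × 8.484 × 536 = 1002.7 kN.
Base metal shear (8 mm plate): yield φR_n = 1.0×0.6×345×8×536 = 887.6 kN; rupture φR_n = 0.75×0.6×450×8×536 = 868.3 kN; take 868.3 kN (rupture).
Governing: min(1002.7, 868.3) = 868.3 kN → base-metal shear.

868.3 kN (base-metal shear governs)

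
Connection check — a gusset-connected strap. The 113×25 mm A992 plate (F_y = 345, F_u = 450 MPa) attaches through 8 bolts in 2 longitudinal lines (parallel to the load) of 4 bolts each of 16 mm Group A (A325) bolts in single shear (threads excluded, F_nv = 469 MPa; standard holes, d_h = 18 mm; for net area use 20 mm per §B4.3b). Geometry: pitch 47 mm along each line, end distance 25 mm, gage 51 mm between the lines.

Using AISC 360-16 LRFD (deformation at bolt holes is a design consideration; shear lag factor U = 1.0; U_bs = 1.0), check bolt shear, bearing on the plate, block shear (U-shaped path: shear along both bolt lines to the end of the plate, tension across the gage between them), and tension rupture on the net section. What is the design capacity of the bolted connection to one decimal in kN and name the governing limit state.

565.8 kN (bolt shear governs)

Bolt shear: A_b = π(16)²/4 = 201.06 mm². φR_n = 0.75 × 469 × 201.06 × 8 × 1 = 565.8 kN.
Bearing (25 mm plate, F_u = 450 MPa): end bolts L_c = 25 − 18/2 = 16, R_n = min(1.2×16×25×450, 2.4×16×25×450) = 216 kN/bolt; interior L_c = 47 − 18 = 29, R_n = 391.5 kN/bolt. φR_n = 0.75 × (2×216 + 6×391.5) = 2085.8 kN.
Block shear: shear path 2×[25+3×47] = 2×166 mm, A_gv = 8300, A_nv = 2×(166 − 3.5×20)×25 = 4800 mm²; tension across gage: (51 − 1×20)×25 = 775 mm². R_n = min(0.6×450×4800, 0.6×345×8300) + 1.0×450×775 = min(1296, 1718.1) + 348.75 = 1644.8 kN. φR_n = 0.75 × 1644.8 = 1233.6 kN.
Tension rupture (net): A_n = (113 − 2×20)×25 = 1825 mm² (U = 1.0, A_e = A_n). φR_n = 0.75 × 450 × 1825 = 615.9 kN.
Governing: min(565.8, 2085.8, 1233.6, 615.9) = 565.8 kN → bolt shear.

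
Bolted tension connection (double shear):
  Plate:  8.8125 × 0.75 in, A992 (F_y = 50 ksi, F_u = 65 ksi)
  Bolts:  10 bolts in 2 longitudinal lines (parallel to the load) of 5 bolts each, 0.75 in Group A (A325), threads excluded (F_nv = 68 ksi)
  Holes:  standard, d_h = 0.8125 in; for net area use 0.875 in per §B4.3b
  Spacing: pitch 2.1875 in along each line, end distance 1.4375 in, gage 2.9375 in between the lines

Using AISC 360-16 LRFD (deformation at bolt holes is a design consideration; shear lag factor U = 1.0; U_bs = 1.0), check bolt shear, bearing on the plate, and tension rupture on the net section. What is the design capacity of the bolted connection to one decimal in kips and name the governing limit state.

258.2 kips (net-section rupture governs)

Bolt shear: A_b = π(0.75)²/4 = 0.44179 in². φR_n = 0.75 × 68 × 0.44179 × 10 × 2 = 450.6 kips.
Bearing (0.75 in plate, F_u = 65 ksi): end bolts L_c = 1.4375 − 0.8125/2 = 1.03125, R_n = min(1.2×1.03125×0.75×65, 2.4×0.75×0.75×65) = 60.328 kips/bolt; interior L_c = 2.1875 − 0.8125 = 1.375, R_n = 80.438 kips/bolt. φR_n = 0.75 × (2×60.328 + 8×80.438) = 573.1 kips.
Tension rupture (net): A_n = (8.8125 − 2×0.875)×0.75 = 5.2969 in² (U = 1.0, A_e = A_n). φR_n = 0.75 × 65 × 5.2969 = 258.2 kips.
Governing: min(450.6, 573.1, 258.2) = 258.2 kips → net-section rupture.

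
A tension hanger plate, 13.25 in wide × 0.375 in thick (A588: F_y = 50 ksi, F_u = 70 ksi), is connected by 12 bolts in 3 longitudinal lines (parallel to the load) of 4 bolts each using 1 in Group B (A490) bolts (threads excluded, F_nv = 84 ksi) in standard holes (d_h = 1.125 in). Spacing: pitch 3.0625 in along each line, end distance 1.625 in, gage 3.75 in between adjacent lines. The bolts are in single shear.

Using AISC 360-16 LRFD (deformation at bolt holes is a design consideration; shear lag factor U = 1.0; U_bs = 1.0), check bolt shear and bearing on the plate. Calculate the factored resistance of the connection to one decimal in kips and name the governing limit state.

487.3 kips (bearing governs)

Bolt shear: A_b = π(1)²/4 = 0.7854 in². φR_n = 0.75 × 84 × 0.7854 × 12 × 1 = 593.8 kips.
Bearing (0.375 in plate, F_u = 70 ksi): end bolts L_c = 1.625 − 1.125/2 = 1.0625, R_n = min(1.2×1.0625×0.375×70, 2.4×1×0.375×70) = 33.469 kips/bolt; interior L_c = 3.0625 − 1.125 = 1.9375, R_n = 61.031 kips/bolt. φR_n = 0.75 × (3×33.469 + 9×61.031) = 487.3 kips.
Governing: min(593.8, 487.3) = 487.3 kips → bearing.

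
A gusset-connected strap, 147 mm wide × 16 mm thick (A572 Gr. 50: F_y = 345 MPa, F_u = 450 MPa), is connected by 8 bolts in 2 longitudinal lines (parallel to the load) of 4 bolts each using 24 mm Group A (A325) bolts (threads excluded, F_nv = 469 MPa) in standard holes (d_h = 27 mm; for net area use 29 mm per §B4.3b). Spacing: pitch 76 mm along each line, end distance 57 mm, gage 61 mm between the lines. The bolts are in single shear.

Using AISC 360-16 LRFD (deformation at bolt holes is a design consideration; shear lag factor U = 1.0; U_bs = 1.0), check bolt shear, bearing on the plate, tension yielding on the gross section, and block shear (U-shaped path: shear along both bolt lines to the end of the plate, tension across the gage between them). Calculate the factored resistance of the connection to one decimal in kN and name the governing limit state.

Bolt shear: A_b = π(24)²/4 = 452.39 mm². φR_n = 0.75 × 469 × 452.39 × 8 × 1 = 1273.0 kN.
Bearing (16 mm plate, F_u = 450 MPa): end bolts L_c = 57 − 27/2 = 43.5, R_n = min(1.2×43.5×16×450, 2.4×24×16×450) = 375.84 kN/bolt; interior L_c = 76 − 27 = 49, R_n = 414.72 kN/bolt. φR_n = 0.75 × (2×375.84 + 6×414.72) = 2430.0 kN.
Tension yield (gross): A_g = 147×16 = 2352 mm². φR_n = 0.90 × 345 × 2352 = 730.3 kN.
Block shear: shear path 2×[57+3×76] = 2×285 mm, A_gv = 9120, A_nv = 2×(285 − 3.5×29)×16 = 5872 mm²; tension across gage: (61 − 1×29)×16 = 512 mm². R_n = min(0.6×450×5872, 0.6×345×9120) + 1.0×450×512 = min(1585.4, 1887.8) + 230.4 = 1815.8 kN. φR_n = 0.75 × 1815.8 = 1361.9 kN.
Governing: min(1273.0, 2430.0, 730.3, 1361.9) = 730.3 kN → gross-section yield.

730.3 kN (gross-section yield governs)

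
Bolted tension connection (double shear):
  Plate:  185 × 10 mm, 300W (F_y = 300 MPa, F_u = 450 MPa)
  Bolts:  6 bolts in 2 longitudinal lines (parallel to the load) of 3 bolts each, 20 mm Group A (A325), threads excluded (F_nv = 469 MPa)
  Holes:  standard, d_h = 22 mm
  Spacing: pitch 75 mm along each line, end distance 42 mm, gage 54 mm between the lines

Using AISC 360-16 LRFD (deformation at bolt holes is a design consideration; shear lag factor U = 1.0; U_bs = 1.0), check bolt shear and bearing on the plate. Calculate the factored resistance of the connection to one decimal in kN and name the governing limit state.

Bolt shear: A_b = π(20)²/4 = 314.16 mm². φR_n = 0.75 × 469 × 314.16 × 6 × 2 = 1326.1 kN.
Bearing (10 mm plate, F_u = 450 MPa): end bolts L_c = 42 − 22/2 = 31, R_n = min(1.2×31×10×450, 2.4×20×10×450) = 167.4 kN/bolt; interior L_c = 75 − 22 = 53, R_n = 216 kN/bolt. φR_n = 0.75 × (2×167.4 + 4×216) = 899.1 kN.
Governing: min(1326.1, 899.1) = 899.1 kN → bearing.

899.1 kN (bearing governs)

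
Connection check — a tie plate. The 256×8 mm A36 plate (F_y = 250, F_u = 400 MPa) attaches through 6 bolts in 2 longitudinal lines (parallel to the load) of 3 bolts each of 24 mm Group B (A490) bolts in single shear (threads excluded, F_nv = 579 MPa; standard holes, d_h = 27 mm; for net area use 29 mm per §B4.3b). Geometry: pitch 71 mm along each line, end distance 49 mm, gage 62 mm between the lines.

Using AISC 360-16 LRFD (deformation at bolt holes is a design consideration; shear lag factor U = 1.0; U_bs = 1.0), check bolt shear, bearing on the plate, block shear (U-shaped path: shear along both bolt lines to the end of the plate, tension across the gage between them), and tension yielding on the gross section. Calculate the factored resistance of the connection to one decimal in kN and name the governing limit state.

Bolt shear: A_b = π(24)²/4 = 452.39 mm². φR_n = 0.75 × 579 × 452.39 × 6 × 1 = 1178.7 kN.
Bearing (8 mm plate, F_u = 400 MPa): end bolts L_c = 49 − 27/2 = 35.5, R_n = min(1.2×35.5×8×400, 2.4×24×8×400) = 136.32 kN/bolt; interior L_c = 71 − 27 = 44, R_n = 168.96 kN/bolt. φR_n = 0.75 × (2×136.32 + 4×168.96) = 711.4 kN.
Block shear: shear path 2×[49+2×71] = 2×191 mm, A_gv = 3056, A_nv = 2×(191 − 2.5×29)×8 = 1896 mm²; tension across gage: (62 − 1×29)×8 = 264 mm². R_n = min(0.6×400×1896, 0.6×250×3056) + 1.0×400×264 = min(455.04, 458.4) + 105.6 = 560.64 kN. φR_n = 0.75 × 560.64 = 420.5 kN.
Tension yield (gross): A_g = 256×8 = 2048 mm². φR_n = 0.90 × 250 × 2048 = 460.8 kN.
Governing: min(1178.7, 711.4, 420.5, 460.8) = 420.5 kN → block shear.

420.5 kN (block shear governs)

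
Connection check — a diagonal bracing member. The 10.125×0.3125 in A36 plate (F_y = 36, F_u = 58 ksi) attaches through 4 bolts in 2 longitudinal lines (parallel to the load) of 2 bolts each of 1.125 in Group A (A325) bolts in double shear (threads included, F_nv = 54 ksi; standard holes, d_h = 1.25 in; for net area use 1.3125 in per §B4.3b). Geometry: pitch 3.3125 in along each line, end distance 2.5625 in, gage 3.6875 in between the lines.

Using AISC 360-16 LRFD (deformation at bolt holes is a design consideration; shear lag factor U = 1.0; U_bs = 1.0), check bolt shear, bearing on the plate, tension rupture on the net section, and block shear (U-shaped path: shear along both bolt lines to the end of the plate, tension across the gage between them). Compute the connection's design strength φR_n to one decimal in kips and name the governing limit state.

91.8 kips (block shear governs)

Bolt shear: A_b = π(1.125)²/4 = 0.99402 in². φR_n = 0.75 × 54 × 0.99402 × 4 × 2 = 322.1 kips.
Bearing (0.3125 in plate, F_u = 58 ksi): end bolts L_c = 2.5625 − 1.25/2 = 1.9375, R_n = min(1.2×1.9375×0.3125×58, 2.4×1.125×0.3125×58) = 42.141 kips/bolt; interior L_c = 3.3125 − 1.25 = 2.0625, R_n = 44.859 kips/bolt. φR_n = 0.75 × (2×42.141 + 2×44.859) = 130.5 kips.
Tension rupture (net): A_n = (10.125 − 2×1.3125)×0.3125 = 2.3438 in² (U = 1.0, A_e = A_n). φR_n = 0.75 × 58 × 2.3438 = 102.0 kips.
Block shear: shear path 2×[2.5625+1×3.3125] = 2×5.875 in, A_gv = 3.6719, A_nv = 2×(5.875 − 1.5×1.3125)×0.3125 = 2.4414 in²; tension across gage: (3.6875 − 1×1.3125)×0.3125 = 0.74219 in². R_n = min(0.6×58×2.4414, 0.6×36×3.6719) + 1.0×58×0.74219 = min(84.961, 79.313) + 43.047 = 122.36 kips. φR_n = 0.75 × 122.36 = 91.8 kips.
Governing: min(322.1, 130.5, 102.0, 91.8) = 91.8 kips → block shear.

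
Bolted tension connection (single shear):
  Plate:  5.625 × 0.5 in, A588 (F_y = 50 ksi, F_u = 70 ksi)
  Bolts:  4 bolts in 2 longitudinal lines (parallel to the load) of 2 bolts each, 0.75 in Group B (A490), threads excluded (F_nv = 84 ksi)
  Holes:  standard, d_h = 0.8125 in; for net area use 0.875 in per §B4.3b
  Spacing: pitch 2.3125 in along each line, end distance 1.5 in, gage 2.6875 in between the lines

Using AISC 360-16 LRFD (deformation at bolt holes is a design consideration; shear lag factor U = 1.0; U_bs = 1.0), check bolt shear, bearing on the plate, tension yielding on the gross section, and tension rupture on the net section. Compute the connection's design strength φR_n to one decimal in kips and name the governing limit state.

101.7 kips (net-section rupture governs)

Bolt shear: A_b = π(0.75)²/4 = 0.44179 in². φR_n = 0.75 × 84 × 0.44179 × 4 × 1 = 111.3 kips.
Bearing (0.5 in plate, F_u = 70 ksi): end bolts L_c = 1.5 − 0.8125/2 = 1.09375, R_n = min(1.2×1.09375×0.5×70, 2.4×0.75×0.5×70) = 45.938 kips/bolt; interior L_c = 2.3125 − 0.8125 = 1.5, R_n = 63 kips/bolt. φR_n = 0.75 × (2×45.938 + 2×63) = 163.4 kips.
Tension yield (gross): A_g = 5.625×0.5 = 2.8125 in². φR_n = 0.90 × 50 × 2.8125 = 126.6 kips.
Tension rupture (net): A_n = (5.625 − 2×0.875)×0.5 = 1.9375 in² (U = 1.0, A_e = A_n). φR_n = 0.75 × 70 × 1.9375 = 101.7 kips.
Governing: min(111.3, 163.4, 126.6, 101.7) = 101.7 kips → net-section rupture.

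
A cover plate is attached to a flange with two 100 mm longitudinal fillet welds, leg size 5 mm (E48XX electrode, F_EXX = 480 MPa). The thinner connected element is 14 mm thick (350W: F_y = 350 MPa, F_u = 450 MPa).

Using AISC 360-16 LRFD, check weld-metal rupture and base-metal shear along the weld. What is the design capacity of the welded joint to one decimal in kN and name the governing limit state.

Weld metal: throat = 0.707×5 = 3.535 mm, L = 2×100 = 200 mm. φR_n = 0.75 × 0.6 × 480 × 3.535 × 200 = 152.7 kN.
Base metal shear (14 mm plate): yield φR_n = 1.0×0.6×350×14×200 = 588.0 kN; rupture φR_n = 0.75×0.6×450×14×200 = 567.0 kN; take 567.0 kN (rupture).
Governing: min(152.7, 567.0) = 152.7 kN → weld metal.

152.7 kN (weld metal governs)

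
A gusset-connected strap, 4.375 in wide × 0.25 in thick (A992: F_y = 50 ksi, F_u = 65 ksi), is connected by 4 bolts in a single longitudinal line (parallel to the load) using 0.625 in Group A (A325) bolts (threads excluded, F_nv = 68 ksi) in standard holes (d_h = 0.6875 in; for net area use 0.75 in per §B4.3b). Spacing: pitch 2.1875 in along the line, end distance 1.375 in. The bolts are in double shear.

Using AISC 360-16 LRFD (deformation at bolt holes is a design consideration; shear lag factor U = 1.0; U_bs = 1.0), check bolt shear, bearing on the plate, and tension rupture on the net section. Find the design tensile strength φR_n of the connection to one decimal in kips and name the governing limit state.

Bolt shear: A_b = π(0.625)²/4 = 0.3068 in². φR_n = 0.75 × 68 × 0.3068 × 4 × 2 = 125.2 kips.
Bearing (0.25 in plate, F_u = 65 ksi): end bolts L_c = 1.375 − 0.6875/2 = 1.03125, R_n = min(1.2×1.03125×0.25×65, 2.4×0.625×0.25×65) = 20.109 kips/bolt; interior L_c = 2.1875 − 0.6875 = 1.5, R_n = 24.375 kips/bolt. φR_n = 0.75 × (1×20.109 + 3×24.375) = 69.9 kips.
Tension rupture (net): A_n = (4.375 − 1×0.75)×0.25 = 0.90625 in² (U = 1.0, A_e = A_n). φR_n = 0.75 × 65 × 0.90625 = 44.2 kips.
Governing: min(125.2, 69.9, 44.2) = 44.2 kips → net-section rupture.

44.2 kips (net-section rupture governs)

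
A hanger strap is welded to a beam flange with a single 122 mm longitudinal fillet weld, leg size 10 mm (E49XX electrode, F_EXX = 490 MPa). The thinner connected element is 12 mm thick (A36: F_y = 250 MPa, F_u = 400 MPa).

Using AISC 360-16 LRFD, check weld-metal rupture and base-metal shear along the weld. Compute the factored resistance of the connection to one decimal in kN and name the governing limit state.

190.2 kN (weld metal governs)

Weld metal: throat = 0.707×10 = 7.07 mm, L = 122 mm. φR_n = 0.75 × 0.6 × 490 × 7.07 × 122 = 190.2 kN.
Base metal shear (12 mm plate): yield φR_n = 1.0×0.6×250×12×122 = 219.6 kN; rupture φR_n = 0.75×0.6×400×12×122 = 263.5 kN; take 219.6 kN (yield).
Governing: min(190.2, 219.6) = 190.2 kN → weld metal.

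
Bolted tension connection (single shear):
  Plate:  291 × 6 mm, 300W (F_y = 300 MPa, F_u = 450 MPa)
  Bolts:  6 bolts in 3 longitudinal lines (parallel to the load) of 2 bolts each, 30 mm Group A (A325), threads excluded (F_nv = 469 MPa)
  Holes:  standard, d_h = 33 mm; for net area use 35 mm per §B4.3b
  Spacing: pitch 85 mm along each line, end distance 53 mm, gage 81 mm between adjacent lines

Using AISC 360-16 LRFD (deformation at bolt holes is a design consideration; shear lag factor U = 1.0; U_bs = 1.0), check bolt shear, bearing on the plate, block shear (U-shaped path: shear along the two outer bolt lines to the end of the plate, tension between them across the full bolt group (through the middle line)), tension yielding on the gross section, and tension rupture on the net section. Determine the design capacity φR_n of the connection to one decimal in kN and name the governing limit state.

Bolt shear: A_b = π(30)²/4 = 706.86 mm². φR_n = 0.75 × 469 × 706.86 × 6 × 1 = 1491.8 kN.
Bearing (6 mm plate, F_u = 450 MPa): end bolts L_c = 53 − 33/2 = 36.5, R_n = min(1.2×36.5×6×450, 2.4×30×6×450) = 118.26 kN/bolt; interior L_c = 85 − 33 = 52, R_n = 168.48 kN/bolt. φR_n = 0.75 × (3×118.26 + 3×168.48) = 645.2 kN.
Block shear: shear path 2×[53+1×85] = 2×138 mm, A_gv = 1656, A_nv = 2×(138 − 1.5×35)×6 = 1026 mm²; tension across gage: (162 − 2×35)×6 = 552 mm². R_n = min(0.6×450×1026, 0.6×300×1656) + 1.0×450×552 = min(277.02, 298.08) + 248.4 = 525.42 kN. φR_n = 0.75 × 525.42 = 394.1 kN.
Tension yield (gross): A_g = 291×6 = 1746 mm². φR_n = 0.90 × 300 × 1746 = 471.4 kN.
Tension rupture (net): A_n = (291 − 3×35)×6 = 1116 mm² (U = 1.0, A_e = A_n). φR_n = 0.75 × 450 × 1116 = 376.7 kN.
Governing: min(1491.8, 645.2, 394.1, 471.4, 376.7) = 376.7 kN → net-section rupture.

376.7 kN (net-section rupture governs)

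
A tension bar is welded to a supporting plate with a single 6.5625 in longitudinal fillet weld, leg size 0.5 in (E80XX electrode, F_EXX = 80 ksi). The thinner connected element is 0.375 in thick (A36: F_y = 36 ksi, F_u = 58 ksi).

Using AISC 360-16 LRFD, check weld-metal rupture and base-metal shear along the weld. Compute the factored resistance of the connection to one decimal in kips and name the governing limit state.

Weld metal: throat = 0.707×0.5 = 0.3535 in, L = 6.5625 in. φR_n = 0.75 × 0.6 × 80 × 0.3535 × 6.5625 = 83.5 kips.
Base metal shear (0.375 in plate): yield φR_n = 1.0×0.6×36×0.375×6.5625 = 53.2 kips; rupture φR_n = 0.75×0.6×58×0.375×6.5625 = 64.2 kips; take 53.2 kips (yield).
Governing: min(83.5, 53.2) = 53.2 kips → base-metal shear.

53.2 kips (base-metal shear governs)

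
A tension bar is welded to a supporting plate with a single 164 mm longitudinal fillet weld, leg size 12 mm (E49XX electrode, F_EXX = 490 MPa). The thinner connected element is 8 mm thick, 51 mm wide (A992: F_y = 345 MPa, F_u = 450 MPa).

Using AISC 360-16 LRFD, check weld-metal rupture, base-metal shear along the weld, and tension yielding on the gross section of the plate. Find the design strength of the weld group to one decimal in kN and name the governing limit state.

126.7 kN (gross-section yield governs)

Weld metal: throat = 0.707×12 = 8.484 mm, L = 164 mm. φR_n = 0.75 × 0.6 × 490 × 8.484 × 164 = 306.8 kN.
Base metal shear (8 mm plate): yield φR_n = 1.0×0.6×345×8×164 = 271.6 kN; rupture φR_n = 0.75×0.6×450×8×164 = 265.7 kN; take 265.7 kN (rupture).
Tension yield (gross): A_g = 51×8 = 408 mm². φR_n = 0.90 × 345 × 408 = 126.7 kN.
Governing: min(306.8, 265.7, 126.7) = 126.7 kN → gross-section yield.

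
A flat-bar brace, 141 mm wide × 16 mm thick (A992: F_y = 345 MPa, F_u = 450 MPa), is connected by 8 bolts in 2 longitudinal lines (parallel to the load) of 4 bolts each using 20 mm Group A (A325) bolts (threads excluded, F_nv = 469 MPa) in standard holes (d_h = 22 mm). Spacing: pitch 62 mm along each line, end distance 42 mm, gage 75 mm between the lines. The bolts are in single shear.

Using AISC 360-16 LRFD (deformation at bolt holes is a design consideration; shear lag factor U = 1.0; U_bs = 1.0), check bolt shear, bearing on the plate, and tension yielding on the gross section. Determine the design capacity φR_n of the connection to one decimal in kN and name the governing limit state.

Bolt shear: A_b = π(20)²/4 = 314.16 mm². φR_n = 0.75 × 469 × 314.16 × 8 × 1 = 884.0 kN.
Bearing (16 mm plate, F_u = 450 MPa): end bolts L_c = 42 − 22/2 = 31, R_n = min(1.2×31×16×450, 2.4×20×16×450) = 267.84 kN/bolt; interior L_c = 62 − 22 = 40, R_n = 345.6 kN/bolt. φR_n = 0.75 × (2×267.84 + 6×345.6) = 1957.0 kN.
Tension yield (gross): A_g = 141×16 = 2256 mm². φR_n = 0.90 × 345 × 2256 = 700.5 kN.
Governing: min(884.0, 1957.0, 700.5) = 700.5 kN → gross-section yield.

700.5 kN (gross-section yield governs)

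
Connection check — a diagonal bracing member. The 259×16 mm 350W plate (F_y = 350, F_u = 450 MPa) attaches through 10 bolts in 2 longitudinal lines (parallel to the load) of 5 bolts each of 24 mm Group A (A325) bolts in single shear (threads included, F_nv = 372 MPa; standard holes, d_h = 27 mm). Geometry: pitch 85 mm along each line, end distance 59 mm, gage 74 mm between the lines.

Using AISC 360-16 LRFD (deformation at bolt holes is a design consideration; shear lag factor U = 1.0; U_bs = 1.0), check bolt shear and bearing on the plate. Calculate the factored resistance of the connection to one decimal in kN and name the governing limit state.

Bolt shear: A_b = π(24)²/4 = 452.39 mm². φR_n = 0.75 × 372 × 452.39 × 10 × 1 = 1262.2 kN.
Bearing (16 mm plate, F_u = 450 MPa): end bolts L_c = 59 − 27/2 = 45.5, R_n = min(1.2×45.5×16×450, 2.4×24×16×450) = 393.12 kN/bolt; interior L_c = 85 − 27 = 58, R_n = 414.72 kN/bolt. φR_n = 0.75 × (2×393.12 + 8×414.72) = 3078.0 kN.
Governing: min(1262.2, 3078.0) = 1262.2 kN → bolt shear.

1262.2 kN (bolt shear governs)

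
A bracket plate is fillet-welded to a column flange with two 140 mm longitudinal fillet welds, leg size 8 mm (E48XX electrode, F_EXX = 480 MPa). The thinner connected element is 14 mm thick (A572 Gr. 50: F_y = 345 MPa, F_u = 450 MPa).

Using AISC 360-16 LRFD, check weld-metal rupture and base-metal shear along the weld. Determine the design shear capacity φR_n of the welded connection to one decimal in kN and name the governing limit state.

Weld metal: throat = 0.707×8 = 5.656 mm, L = 2×140 = 280 mm. φR_n = 0.75 × 0.6 × 480 × 5.656 × 280 = 342.1 kN.
Base metal shear (14 mm plate): yield φR_n = 1.0×0.6×345×14×280 = 811.4 kN; rupture φR_n = 0.75×0.6×450×14×280 = 793.8 kN; take 793.8 kN (rupture).
Governing: min(342.1, 793.8) = 342.1 kN → weld metal.

342.1 kN (weld metal governs)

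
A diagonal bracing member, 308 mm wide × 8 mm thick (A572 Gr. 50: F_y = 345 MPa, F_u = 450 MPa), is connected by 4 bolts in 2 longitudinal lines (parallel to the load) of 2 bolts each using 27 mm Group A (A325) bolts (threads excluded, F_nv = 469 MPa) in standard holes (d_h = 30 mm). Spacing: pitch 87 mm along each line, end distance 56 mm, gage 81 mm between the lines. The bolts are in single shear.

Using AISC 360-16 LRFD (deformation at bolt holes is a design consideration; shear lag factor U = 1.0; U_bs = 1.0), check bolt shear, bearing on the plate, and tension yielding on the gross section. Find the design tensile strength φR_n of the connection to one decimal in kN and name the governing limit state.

Bolt shear: A_b = π(27)²/4 = 572.56 mm². φR_n = 0.75 × 469 × 572.56 × 4 × 1 = 805.6 kN.
Bearing (8 mm plate, F_u = 450 MPa): end bolts L_c = 56 − 30/2 = 41, R_n = min(1.2×41×8×450, 2.4×27×8×450) = 177.12 kN/bolt; interior L_c = 87 − 30 = 57, R_n = 233.28 kN/bolt. φR_n = 0.75 × (2×177.12 + 2×233.28) = 615.6 kN.
Tension yield (gross): A_g = 308×8 = 2464 mm². φR_n = 0.90 × 345 × 2464 = 765.1 kN.
Governing: min(805.6, 615.6, 765.1) = 615.6 kN → bearing.

615.6 kN (bearing governs)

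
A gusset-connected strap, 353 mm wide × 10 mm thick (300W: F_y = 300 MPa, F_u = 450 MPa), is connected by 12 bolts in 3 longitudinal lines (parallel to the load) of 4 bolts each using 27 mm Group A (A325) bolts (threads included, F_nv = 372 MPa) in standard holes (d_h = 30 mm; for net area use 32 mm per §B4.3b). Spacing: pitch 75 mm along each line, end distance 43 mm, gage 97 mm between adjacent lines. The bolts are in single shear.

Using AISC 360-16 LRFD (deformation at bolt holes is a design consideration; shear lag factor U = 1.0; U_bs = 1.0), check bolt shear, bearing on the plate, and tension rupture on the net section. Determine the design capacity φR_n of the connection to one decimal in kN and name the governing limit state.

Bolt shear: A_b = π(27)²/4 = 572.56 mm². φR_n = 0.75 × 372 × 572.56 × 12 × 1 = 1916.9 kN.
Bearing (10 mm plate, F_u = 450 MPa): end bolts L_c = 43 − 30/2 = 28, R_n = min(1.2×28×10×450, 2.4×27×10×450) = 151.2 kN/bolt; interior L_c = 75 − 30 = 45, R_n = 243 kN/bolt. φR_n = 0.75 × (3×151.2 + 9×243) = 1980.5 kN.
Tension rupture (net): A_n = (353 − 3×32)×10 = 2570 mm² (U = 1.0, A_e = A_n). φR_n = 0.75 × 450 × 2570 = 867.4 kN.
Governing: min(1916.9, 1980.5, 867.4) = 867.4 kN → net-section rupture.

867.4 kN (net-section rupture governs)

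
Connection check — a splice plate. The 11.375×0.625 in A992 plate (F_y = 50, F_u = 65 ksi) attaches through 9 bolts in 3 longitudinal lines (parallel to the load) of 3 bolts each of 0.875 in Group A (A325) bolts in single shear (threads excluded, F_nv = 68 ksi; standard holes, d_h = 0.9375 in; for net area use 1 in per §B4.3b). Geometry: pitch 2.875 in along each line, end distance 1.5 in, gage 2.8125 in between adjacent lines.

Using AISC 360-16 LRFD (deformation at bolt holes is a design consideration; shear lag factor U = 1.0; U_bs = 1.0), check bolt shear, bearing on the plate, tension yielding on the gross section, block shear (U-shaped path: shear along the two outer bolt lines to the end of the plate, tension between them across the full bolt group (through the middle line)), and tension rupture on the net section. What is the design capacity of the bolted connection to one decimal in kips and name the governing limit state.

255.2 kips (net-section rupture governs)

Bolt shear: A_b = π(0.875)²/4 = 0.60132 in². φR_n = 0.75 × 68 × 0.60132 × 9 × 1 = 276.0 kips.
Bearing (0.625 in plate, F_u = 65 ksi): end bolts L_c = 1.5 − 0.9375/2 = 1.03125, R_n = min(1.2×1.03125×0.625×65, 2.4×0.875×0.625×65) = 50.273 kips/bolt; interior L_c = 2.875 − 0.9375 = 1.9375, R_n = 85.313 kips/bolt. φR_n = 0.75 × (3×50.273 + 6×85.313) = 497.0 kips.
Tension yield (gross): A_g = 11.375×0.625 = 7.1094 in². φR_n = 0.90 × 50 × 7.1094 = 319.9 kips.
Block shear: shear path 2×[1.5+2×2.875] = 2×7.25 in, A_gv = 9.0625, A_nv = 2×(7.25 − 2.5×1)×0.625 = 5.9375 in²; tension across gage: (5.625 − 2×1)×0.625 = 2.2656 in². R_n = min(0.6×65×5.9375, 0.6×50×9.0625) + 1.0×65×2.2656 = min(231.56, 271.88) + 147.26 = 378.82 kips. φR_n = 0.75 × 378.82 = 284.1 kips.
Tension rupture (net): A_n = (11.375 − 3×1)×0.625 = 5.2344 in² (U = 1.0, A_e = A_n). φR_n = 0.75 × 65 × 5.2344 = 255.2 kips.
Governing: min(276.0, 497.0, 319.9, 284.1, 255.2) = 255.2 kips → net-section rupture.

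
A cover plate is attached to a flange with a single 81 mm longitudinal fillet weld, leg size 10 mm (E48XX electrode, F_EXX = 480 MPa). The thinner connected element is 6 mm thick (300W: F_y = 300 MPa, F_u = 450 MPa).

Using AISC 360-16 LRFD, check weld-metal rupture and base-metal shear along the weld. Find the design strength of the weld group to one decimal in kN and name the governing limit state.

87.5 kN (base-metal shear governs)

Weld metal: throat = 0.707×10 = 7.07 mm, L = 81 mm. φR_n = 0.75 × 0.6 × 480 × 7.07 × 81 = 123.7 kN.
Base metal shear (6 mm plate): yield φR_n = 1.0×0.6×300×6×81 = 87.5 kN; rupture φR_n = 0.75×0.6×450×6×81 = 98.4 kN; take 87.5 kN (yield).
Governing: min(123.7, 87.5) = 87.5 kN → base-metal shear.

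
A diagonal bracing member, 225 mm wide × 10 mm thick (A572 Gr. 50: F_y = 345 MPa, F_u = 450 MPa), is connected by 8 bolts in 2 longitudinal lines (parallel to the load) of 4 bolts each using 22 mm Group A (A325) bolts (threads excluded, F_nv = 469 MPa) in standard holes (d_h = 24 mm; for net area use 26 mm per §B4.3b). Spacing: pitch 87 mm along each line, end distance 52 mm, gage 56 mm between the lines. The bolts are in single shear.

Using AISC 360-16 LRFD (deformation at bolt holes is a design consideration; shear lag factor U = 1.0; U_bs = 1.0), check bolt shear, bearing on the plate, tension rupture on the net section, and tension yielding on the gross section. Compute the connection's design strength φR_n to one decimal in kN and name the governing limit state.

583.9 kN (net-section rupture governs)

Bolt shear: A_b = π(22)²/4 = 380.13 mm². φR_n = 0.75 × 469 × 380.13 × 8 × 1 = 1069.7 kN.
Bearing (10 mm plate, F_u = 450 MPa): end bolts L_c = 52 − 24/2 = 40, R_n = min(1.2×40×10×450, 2.4×22×10×450) = 216 kN/bolt; interior L_c = 87 − 24 = 63, R_n = 237.6 kN/bolt. φR_n = 0.75 × (2×216 + 6×237.6) = 1393.2 kN.
Tension rupture (net): A_n = (225 − 2×26)×10 = 1730 mm² (U = 1.0, A_e = A_n). φR_n = 0.75 × 450 × 1730 = 583.9 kN.
Tension yield (gross): A_g = 225×10 = 2250 mm². φR_n = 0.90 × 345 × 2250 = 698.6 kN.
Governing: min(1069.7, 1393.2, 583.9, 698.6) = 583.9 kN → net-section rupture.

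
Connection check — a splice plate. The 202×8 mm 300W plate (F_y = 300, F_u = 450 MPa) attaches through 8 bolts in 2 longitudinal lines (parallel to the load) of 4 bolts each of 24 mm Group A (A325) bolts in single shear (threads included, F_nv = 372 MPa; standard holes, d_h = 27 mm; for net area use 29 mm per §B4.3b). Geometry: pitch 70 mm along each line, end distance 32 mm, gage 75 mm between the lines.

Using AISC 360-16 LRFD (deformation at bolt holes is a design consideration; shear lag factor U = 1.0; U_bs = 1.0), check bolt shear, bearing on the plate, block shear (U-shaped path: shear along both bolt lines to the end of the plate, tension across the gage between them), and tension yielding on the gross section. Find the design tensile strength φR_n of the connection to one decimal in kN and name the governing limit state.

Bolt shear: A_b = π(24)²/4 = 452.39 mm². φR_n = 0.75 × 372 × 452.39 × 8 × 1 = 1009.7 kN.
Bearing (8 mm plate, F_u = 450 MPa): end bolts L_c = 32 − 27/2 = 18.5, R_n = min(1.2×18.5×8×450, 2.4×24×8×450) = 79.92 kN/bolt; interior L_c = 70 − 27 = 43, R_n = 185.76 kN/bolt. φR_n = 0.75 × (2×79.92 + 6×185.76) = 955.8 kN.
Block shear: shear path 2×[32+3×70] = 2×242 mm, A_gv = 3872, A_nv = 2×(242 − 3.5×29)×8 = 2248 mm²; tension across gage: (75 − 1×29)×8 = 368 mm². R_n = min(0.6×450×2248, 0.6×300×3872) + 1.0×450×368 = min(606.96, 696.96) + 165.6 = 772.56 kN. φR_n = 0.75 × 772.56 = 579.4 kN.
Tension yield (gross): A_g = 202×8 = 1616 mm². φR_n = 0.90 × 300 × 1616 = 436.3 kN.
Governing: min(1009.7, 955.8, 579.4, 436.3) = 436.3 kN → gross-section yield.

436.3 kN (gross-section yield governs)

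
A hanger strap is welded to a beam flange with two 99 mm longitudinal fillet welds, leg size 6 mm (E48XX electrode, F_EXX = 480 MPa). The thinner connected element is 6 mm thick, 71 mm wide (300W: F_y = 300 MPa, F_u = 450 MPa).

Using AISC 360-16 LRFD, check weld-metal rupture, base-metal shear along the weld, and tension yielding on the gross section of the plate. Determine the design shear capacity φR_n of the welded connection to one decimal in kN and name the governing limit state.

Weld metal: throat = 0.707×6 = 4.242 mm, L = 2×99 = 198 mm. φR_n = 0.75 × 0.6 × 480 × 4.242 × 198 = 181.4 kN.
Base metal shear (6 mm plate): yield φR_n = 1.0×0.6×300×6×198 = 213.8 kN; rupture φR_n = 0.75×0.6×450×6×198 = 240.6 kN; take 213.8 kN (yield).
Tension yield (gross): A_g = 71×6 = 426 mm². φR_n = 0.90 × 300 × 426 = 115.0 kN.
Governing: min(181.4, 213.8, 115.0) = 115.0 kN → gross-section yield.

115.0 kN (gross-section yield governs)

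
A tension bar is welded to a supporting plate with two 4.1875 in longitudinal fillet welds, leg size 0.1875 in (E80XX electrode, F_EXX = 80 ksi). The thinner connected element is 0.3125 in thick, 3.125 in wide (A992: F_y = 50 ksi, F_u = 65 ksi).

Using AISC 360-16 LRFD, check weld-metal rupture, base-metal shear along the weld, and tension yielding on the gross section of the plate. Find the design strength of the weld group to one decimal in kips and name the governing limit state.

Weld metal: throat = 0.707×0.1875 = 0.13256 in, L = 2×4.1875 = 8.375 in. φR_n = 0.75 × 0.6 × 80 × 0.13256 × 8.375 = 40.0 kips.
Base metal shear (0.3125 in plate): yield φR_n = 1.0×0.6×50×0.3125×8.375 = 78.5 kips; rupture φR_n = 0.75×0.6×65×0.3125×8.375 = 76.6 kips; take 76.6 kips (rupture).
Tension yield (gross): A_g = 3.125×0.3125 = 0.97656 in². φR_n = 0.90 × 50 × 0.97656 = 43.9 kips.
Governing: min(40.0, 76.6, 43.9) = 40.0 kips → weld metal.

40.0 kips (weld metal governs)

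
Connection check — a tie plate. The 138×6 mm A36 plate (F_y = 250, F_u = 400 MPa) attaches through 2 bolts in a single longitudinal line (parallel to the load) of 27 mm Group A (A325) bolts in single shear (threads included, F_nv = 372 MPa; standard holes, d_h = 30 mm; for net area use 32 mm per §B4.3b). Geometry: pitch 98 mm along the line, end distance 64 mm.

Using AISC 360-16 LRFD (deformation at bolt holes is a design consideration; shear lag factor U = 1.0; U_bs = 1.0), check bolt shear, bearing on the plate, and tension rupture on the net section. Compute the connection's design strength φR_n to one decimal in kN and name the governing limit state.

190.8 kN (net-section rupture governs)

Bolt shear: A_b = π(27)²/4 = 572.56 mm². φR_n = 0.75 × 372 × 572.56 × 2 × 1 = 319.5 kN.
Bearing (6 mm plate, F_u = 400 MPa): end bolts L_c = 64 − 30/2 = 49, R_n = min(1.2×49×6×400, 2.4×27×6×400) = 141.12 kN/bolt; interior L_c = 98 − 30 = 68, R_n = 155.52 kN/bolt. φR_n = 0.75 × (1×141.12 + 1×155.52) = 222.5 kN.
Tension rupture (net): A_n = (138 − 1×32)×6 = 636 mm² (U = 1.0, A_e = A_n). φR_n = 0.75 × 400 × 636 = 190.8 kN.
Governing: min(319.5, 222.5, 190.8) = 190.8 kN → net-section rupture.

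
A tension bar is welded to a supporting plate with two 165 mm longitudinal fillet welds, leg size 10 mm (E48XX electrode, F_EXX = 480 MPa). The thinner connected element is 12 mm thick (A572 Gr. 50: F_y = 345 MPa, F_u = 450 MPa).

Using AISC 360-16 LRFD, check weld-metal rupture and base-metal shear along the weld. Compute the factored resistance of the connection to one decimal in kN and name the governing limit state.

503.9 kN (weld metal governs)

Weld metal: throat = 0.707×10 = 7.07 mm, L = 2×165 = 330 mm. φR_n = 0.75 × 0.6 × 480 × 7.07 × 330 = 503.9 kN.
Base metal shear (12 mm plate): yield φR_n = 1.0×0.6×345×12×330 = 819.7 kN; rupture φR_n = 0.75×0.6×450×12×330 = 801.9 kN; take 801.9 kN (rupture).
Governing: min(503.9, 801.9) = 503.9 kN → weld metal.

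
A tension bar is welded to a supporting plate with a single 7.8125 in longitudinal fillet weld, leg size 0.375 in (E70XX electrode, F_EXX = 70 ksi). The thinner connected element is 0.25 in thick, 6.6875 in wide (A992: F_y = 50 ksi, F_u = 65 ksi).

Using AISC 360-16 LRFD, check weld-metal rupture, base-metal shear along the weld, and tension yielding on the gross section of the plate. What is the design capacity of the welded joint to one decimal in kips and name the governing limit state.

57.1 kips (base-metal shear governs)

Weld metal: throat = 0.707×0.375 = 0.26513 in, L = 7.8125 in. φR_n = 0.75 × 0.6 × 70 × 0.26513 × 7.8125 = 65.2 kips.
Base metal shear (0.25 in plate): yield φR_n = 1.0×0.6×50×0.25×7.8125 = 58.6 kips; rupture φR_n = 0.75×0.6×65×0.25×7.8125 = 57.1 kips; take 57.1 kips (rupture).
Tension yield (gross): A_g = 6.6875×0.25 = 1.6719 in². φR_n = 0.90 × 50 × 1.6719 = 75.2 kips.
Governing: min(65.2, 57.1, 75.2) = 57.1 kips → base-metal shear.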